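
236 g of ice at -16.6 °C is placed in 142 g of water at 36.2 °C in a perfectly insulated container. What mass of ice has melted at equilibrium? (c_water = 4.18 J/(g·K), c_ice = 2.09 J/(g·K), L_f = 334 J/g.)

m_melted ≈ 39.8 g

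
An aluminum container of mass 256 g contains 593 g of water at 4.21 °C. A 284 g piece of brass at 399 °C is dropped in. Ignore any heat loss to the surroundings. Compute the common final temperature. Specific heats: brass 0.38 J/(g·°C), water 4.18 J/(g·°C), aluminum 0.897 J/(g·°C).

T_f ≈ 19.3 °C

Energy conservation, ΣQ = 0:
284*0.38*(T − 399) + 593*4.18*(T − 4.21) + 256*0.897*(T − 4.21) = 0
107.92(T − 399) + 2478.7(T − 4.21) + 229.63(T − 4.21) = 0
(107.92 + 2478.7 + 229.63) T = 107.92*399 + 2478.7*4.21 + 229.63*4.21
T = 54462 / 2816.3 = 19.3 °C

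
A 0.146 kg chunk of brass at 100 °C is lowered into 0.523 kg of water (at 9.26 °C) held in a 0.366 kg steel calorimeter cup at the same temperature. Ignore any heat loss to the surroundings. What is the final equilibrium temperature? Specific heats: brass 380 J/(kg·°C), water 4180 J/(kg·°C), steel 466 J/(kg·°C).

T_f ≈ 11.3 °C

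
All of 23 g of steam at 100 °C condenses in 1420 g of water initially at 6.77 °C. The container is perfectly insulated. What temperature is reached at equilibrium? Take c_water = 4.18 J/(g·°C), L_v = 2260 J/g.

T_f ≈ 16.9 °C

Setting the total heat transfer to zero:
steam→water at 100 °C releases m L_v = 23×2260 = 51980
  condensate cools 100→T: 23×4.18×(T − 100) = 96.14(T − 100)
  water warms: 1420×4.18×(T − 6.77) = 5935.6(T − 6.77)
6031.7 T = 51980 + 9614 + 40184 = 101778
T ≈ 16.87 °C — below 100 °C, confirming all the steam condensed.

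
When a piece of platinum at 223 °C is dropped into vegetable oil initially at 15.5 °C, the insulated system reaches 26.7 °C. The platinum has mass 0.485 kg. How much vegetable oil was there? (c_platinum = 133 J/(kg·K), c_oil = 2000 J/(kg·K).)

m ≈ 0.565 kg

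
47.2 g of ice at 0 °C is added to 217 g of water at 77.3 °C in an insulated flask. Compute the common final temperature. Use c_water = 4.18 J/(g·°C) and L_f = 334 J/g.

Conservation of energy gives ΣQ = 0:
latent heat to melt: 47.2×334 = 15765
  warm the meltwater: 197.3 T
  water cools: 217×4.18×(T − 77.3) = 907.06(T − 77.3)
1104.4 T = 70116 − 15765 = 54351
T ≈ 49.22 °C (positive, so assuming full melt was valid).

T_f ≈ 49.2 °C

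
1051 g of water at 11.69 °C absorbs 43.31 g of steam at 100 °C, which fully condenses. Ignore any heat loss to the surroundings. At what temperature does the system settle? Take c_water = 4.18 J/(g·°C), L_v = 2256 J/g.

T_f ≈ 36.5 °C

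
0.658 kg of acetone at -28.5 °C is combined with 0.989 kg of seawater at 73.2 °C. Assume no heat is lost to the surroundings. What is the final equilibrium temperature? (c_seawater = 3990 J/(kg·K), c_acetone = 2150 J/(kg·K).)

T_f ≈ 46.4 °C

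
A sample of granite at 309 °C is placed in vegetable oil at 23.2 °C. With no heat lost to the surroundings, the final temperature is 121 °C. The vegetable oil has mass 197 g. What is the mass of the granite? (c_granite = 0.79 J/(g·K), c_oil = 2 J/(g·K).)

Conservation of energy gives ΣQ = 0:
m·0.79·(121 − 309) + 197·2·(121 − 23.2) = 0
-148.52 m = -38533
m = -38533/-148.52 ≈ 259.4 g

m ≈ 259 g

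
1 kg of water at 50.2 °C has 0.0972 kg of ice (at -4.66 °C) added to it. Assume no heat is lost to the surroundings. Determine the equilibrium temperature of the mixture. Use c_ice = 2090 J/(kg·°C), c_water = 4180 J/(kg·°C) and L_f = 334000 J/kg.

T_f ≈ 38.5 °C

Conservation of energy gives ΣQ = 0:
warm ice to 0 °C: 0.0972·2090·(0 − (-4.66)) = 946.67
  fusion: m_ice L_f = 0.0972·334000 = 32465
  warm the meltwater: 406.3 T
  water cools: 1·4180·(T − 50.2) = 4180(T − 50.2)
4586.3 T = 209836 − 33411 = 176425
T ≈ 38.47 °C — above 0 °C, consistent with complete melting.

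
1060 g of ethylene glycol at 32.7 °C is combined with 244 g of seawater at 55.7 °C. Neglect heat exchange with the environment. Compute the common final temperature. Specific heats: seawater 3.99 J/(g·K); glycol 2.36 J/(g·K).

T_f ≈ 39.1 °C

Heat lost by the seawater equals heat gained by the glycol:
244*3.99*(55.7 − T) = 1060*2.36*(T − 32.7)
973.56(55.7 − T) = 2501.6(T − 32.7)
3475.2 T = 136030  ⇒  T ≈ 39.14 °C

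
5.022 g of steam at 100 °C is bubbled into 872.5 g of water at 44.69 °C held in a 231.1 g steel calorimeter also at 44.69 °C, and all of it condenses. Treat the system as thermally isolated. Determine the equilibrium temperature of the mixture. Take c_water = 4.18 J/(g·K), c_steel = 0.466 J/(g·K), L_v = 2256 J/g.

Conservation of energy gives ΣQ = 0:
latent heat released on condensation: 5.022×2256 = 11330
  condensed water 100 °C→T: 20.99(T − 100)
  water warms: 872.5×4.18×(T − 44.69) = 3647(T − 44.69)
  cup: 107.69(T − 44.69)
3775.7 T = 11330 + 2099.2 + 167799 = 181228
T ≈ 48.00 °C (< 100 °C, so full condensation is consistent).

T_f ≈ 48.0 °C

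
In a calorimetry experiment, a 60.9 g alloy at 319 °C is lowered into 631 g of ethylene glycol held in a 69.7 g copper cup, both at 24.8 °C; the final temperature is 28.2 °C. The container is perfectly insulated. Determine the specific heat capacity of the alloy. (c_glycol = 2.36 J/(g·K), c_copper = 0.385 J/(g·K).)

Energy conservation, ΣQ = 0:
60.9×c×(28.2 − 319) + 631×2.36×(28.2 − 24.8) + 69.7×0.385×(28.2 − 24.8) = 0
-17710 c = -5154.4
c = -5154.4/-17710 ≈ 0.291 J/(g·K)

c ≈ 0.291 J/(g·K)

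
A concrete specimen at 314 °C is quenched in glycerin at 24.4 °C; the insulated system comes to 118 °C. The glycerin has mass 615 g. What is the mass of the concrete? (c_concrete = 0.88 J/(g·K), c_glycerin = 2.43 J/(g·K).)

m ≈ 811 g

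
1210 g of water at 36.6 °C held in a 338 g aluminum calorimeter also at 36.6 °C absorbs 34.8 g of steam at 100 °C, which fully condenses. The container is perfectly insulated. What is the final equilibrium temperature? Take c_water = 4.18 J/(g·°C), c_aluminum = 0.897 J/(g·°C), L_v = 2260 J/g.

Heat gained plus heat lost sum to zero:
latent heat released on condensation: 34.8×2260 = 78648
  condensate cools 100→T: 34.8×4.18×(T − 100) = 145.46(T − 100)
  water warms: 1210×4.18×(T − 36.6) = 5057.8(T − 36.6)
  aluminum cup: 338×0.897×(T − 36.6) = 303.19(T − 36.6)
5506.4 T = 78648 + 14546 + 196212 = 289406
T ≈ 52.56 °C — below 100 °C, confirming all the steam condensed.

T_f ≈ 52.6 °C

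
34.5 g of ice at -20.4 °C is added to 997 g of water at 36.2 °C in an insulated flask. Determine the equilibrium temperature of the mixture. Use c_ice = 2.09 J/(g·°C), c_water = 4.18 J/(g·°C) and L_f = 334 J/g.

T_f ≈ 32.0 °C

Heat gained plus heat lost sum to zero:
warm ice to 0 °C: 34.5·2.09·(0 − (-20.4)) = 1470.9; melt ice: 34.5·334 = 11523; meltwater 0→T: 34.5·4.18·T = 144.21 T; water cools: 997·4.18·(T − 36.2) = 4167.5(T − 36.2)
4311.7 T = 150862 − 12994 = 137868
T ≈ 31.98 °C. Since T > 0 °C, the all-ice-melts assumption holds.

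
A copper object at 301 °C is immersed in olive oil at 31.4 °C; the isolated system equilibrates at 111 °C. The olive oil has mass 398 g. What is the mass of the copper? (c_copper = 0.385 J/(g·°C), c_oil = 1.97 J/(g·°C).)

Net heat exchanged in the isolated system is zero:
m×0.385×(111 − 301) + 398×1.97×(111 − 31.4) = 0
-73.15 m = -62411
m = -62411/-73.15 ≈ 853.2 g

m ≈ 853 g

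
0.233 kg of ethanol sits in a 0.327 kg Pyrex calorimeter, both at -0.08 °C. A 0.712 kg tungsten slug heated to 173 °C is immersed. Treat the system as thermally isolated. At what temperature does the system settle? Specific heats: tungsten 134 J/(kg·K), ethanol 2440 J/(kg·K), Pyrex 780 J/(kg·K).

T_f ≈ 17.9 °C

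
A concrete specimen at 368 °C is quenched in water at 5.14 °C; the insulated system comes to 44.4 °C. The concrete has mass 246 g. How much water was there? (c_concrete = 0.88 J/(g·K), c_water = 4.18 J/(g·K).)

m ≈ 427 g

Heat lost by the concrete = heat gained by the water:
246·0.88·(368 − 44.4) = m·4.18·(44.4 − 5.14)
164.11 m = 70053  ⇒  m ≈ 426.9 g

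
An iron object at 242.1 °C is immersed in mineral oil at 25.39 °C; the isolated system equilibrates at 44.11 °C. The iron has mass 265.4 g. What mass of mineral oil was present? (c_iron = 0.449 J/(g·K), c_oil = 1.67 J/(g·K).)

|Q_iron| = |Q_oil|:
265.4·0.449·(242.1 − 44.11) = m·1.67·(44.11 − 25.39)
31.26 m = 23593  ⇒  m ≈ 754.7 g

m ≈ 755 g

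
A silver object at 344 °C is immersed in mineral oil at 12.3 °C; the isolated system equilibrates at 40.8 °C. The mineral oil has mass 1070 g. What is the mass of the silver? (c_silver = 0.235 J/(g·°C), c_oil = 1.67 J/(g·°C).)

m ≈ 715 g

Setting the total heat transfer to zero:
m×0.235×(40.8 − 344) + 1070×1.67×(40.8 − 12.3) = 0
-71.25 m = -50927
m = -50927/-71.25 ≈ 714.7 g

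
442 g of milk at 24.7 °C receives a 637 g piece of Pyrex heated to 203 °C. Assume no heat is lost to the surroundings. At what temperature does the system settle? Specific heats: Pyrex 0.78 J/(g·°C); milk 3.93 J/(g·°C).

T_f = Σ m_i c_i T_i / Σ m_i c_i:
T_f = (496.86·203 + 1737.1·24.7) / (496.86 + 1737.1)
    = 143768 / 2233.9 ≈ 64.36 °C

T_f ≈ 64.4 °C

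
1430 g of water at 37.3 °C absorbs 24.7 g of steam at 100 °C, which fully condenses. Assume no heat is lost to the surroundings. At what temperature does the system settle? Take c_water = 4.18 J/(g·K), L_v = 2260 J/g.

Setting the total heat transfer to zero:
latent heat released on condensation: 24.7×2260 = 55822; condensed water 100 °C→T: 103.25(T − 100); water warms: 1430×4.18×(T − 37.3) = 5977.4(T − 37.3)
6080.6 T = 55822 + 10325 + 222957 = 289104
T ≈ 47.54 °C (< 100 °C, so full condensation is consistent).

T_f ≈ 47.5 °C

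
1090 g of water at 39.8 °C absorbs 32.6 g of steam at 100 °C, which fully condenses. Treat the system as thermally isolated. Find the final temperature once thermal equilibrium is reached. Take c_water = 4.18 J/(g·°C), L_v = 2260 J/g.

Net heat exchanged in the isolated system is zero:
latent heat released on condensation: 32.6·2260 = 73676
  condensed water 100 °C→T: 136.27(T − 100)
  water warms: 1090·4.18·(T − 39.8) = 4556.2(T − 39.8)
4692.5 T = 73676 + 13627 + 181337 = 268640
T ≈ 57.25 °C — below 100 °C, confirming all the steam condensed.

T_f ≈ 57.2 °C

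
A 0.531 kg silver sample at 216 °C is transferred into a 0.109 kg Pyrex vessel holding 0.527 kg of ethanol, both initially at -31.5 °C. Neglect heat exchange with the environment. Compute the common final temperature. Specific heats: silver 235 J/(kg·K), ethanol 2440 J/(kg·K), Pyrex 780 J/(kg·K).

T_f ≈ -10.9 °C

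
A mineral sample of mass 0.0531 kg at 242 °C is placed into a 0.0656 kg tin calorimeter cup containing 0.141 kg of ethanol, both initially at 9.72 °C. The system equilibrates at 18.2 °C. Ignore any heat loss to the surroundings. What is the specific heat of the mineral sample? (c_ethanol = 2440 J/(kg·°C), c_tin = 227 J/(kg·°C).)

c ≈ 256 J/(kg·°C)

Let T be the final temperature. ΣQ_i = 0:
0.0531·c·(18.2 − 242) + 0.141·2440·(18.2 − 9.72) + 0.0656·227·(18.2 − 9.72) = 0
-11.88 c = -3043.7
c = -3043.7/-11.88 ≈ 256.1 J/(kg·°C)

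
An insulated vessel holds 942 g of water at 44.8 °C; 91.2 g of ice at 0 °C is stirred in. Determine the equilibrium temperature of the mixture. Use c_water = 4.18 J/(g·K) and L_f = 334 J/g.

T_f ≈ 33.8 °C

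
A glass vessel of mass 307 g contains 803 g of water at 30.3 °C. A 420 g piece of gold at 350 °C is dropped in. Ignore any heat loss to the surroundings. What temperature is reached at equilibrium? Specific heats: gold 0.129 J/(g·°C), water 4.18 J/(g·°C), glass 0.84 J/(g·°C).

T_f is the heat-capacity-weighted average of the initial temperatures:
T_f = (54.18×350 + 3356.5×30.3 + 257.88×30.3) / (54.18 + 3356.5 + 257.88)
    = 128480 / 3668.6 ≈ 35.02 °C

T_f ≈ 35.0 °C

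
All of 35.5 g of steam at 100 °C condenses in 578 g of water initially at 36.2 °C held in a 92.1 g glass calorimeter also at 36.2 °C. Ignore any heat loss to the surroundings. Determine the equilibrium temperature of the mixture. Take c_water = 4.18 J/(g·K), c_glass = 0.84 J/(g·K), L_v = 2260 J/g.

Let T be the final temperature. ΣQ_i = 0:
latent heat released on condensation: 35.5×2260 = 80230
  condensed water 100 °C→T: 148.39(T − 100)
  water warms: 578×4.18×(T − 36.2) = 2416(T − 36.2)
  cup: 77.36(T − 36.2)
2641.8 T = 80230 + 14839 + 90261 = 185330
T ≈ 70.15 °C, under the boiling point, so the assumption holds.

T_f ≈ 70.2 °C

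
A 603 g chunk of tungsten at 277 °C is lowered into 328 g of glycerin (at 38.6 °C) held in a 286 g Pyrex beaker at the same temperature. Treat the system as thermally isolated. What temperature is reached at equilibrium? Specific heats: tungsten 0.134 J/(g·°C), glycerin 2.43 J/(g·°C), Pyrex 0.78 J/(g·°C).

T_f ≈ 56.1 °C

Energy conservation, ΣQ = 0:
603·0.134·(T − 277) + 328·2.43·(T − 38.6) + 286·0.78·(T − 38.6) = 0
80.8(T − 277) + 797.04(T − 38.6) + 223.08(T − 38.6) = 0
(80.8 + 797.04 + 223.08) T = 80.8·277 + 797.04·38.6 + 223.08·38.6
T ≈ 56.10 °C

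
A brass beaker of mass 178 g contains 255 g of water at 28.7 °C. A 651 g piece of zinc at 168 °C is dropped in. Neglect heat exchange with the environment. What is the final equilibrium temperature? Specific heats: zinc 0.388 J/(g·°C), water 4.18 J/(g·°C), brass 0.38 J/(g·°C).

T_f ≈ 54.1 °C

Energy conservation, ΣQ = 0:
651·0.388·(T − 168) + 255·4.18·(T − 28.7) + 178·0.38·(T − 28.7) = 0
1386.1 T = 74967
T ≈ 54.08 °C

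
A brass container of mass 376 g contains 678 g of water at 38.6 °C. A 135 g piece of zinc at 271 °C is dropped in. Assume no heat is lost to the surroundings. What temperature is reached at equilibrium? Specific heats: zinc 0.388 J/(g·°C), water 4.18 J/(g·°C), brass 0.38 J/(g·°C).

Net heat exchanged in the isolated system is zero:
135×0.388×(T − 271) + 678×4.18×(T − 38.6) + 376×0.38×(T − 38.6) = 0
52.38(T − 271) + 2834(T − 38.6) + 142.88(T − 38.6) = 0
(52.38 + 2834 + 142.88) T = 52.38×271 + 2834×38.6 + 142.88×38.6
T ≈ 42.62 °C

T_f ≈ 42.6 °C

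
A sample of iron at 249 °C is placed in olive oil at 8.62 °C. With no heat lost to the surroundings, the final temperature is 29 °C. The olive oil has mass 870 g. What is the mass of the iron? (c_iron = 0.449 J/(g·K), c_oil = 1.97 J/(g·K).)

Heat lost by the iron = heat gained by the oil:
m·0.449·(249 − 29) = 870·1.97·(29 − 8.62)
98.78 m = 34929  ⇒  m ≈ 353.6 g

m ≈ 354 g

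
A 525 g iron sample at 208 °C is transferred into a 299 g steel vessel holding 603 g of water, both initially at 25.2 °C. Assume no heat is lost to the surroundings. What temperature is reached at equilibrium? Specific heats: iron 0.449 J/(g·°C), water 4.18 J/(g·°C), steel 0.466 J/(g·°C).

Let T be the final temperature. ΣQ_i = 0:
525×0.449×(T − 208) + 603×4.18×(T − 25.2) + 299×0.466×(T − 25.2) = 0
235.72(T − 208) + 2520.5(T − 25.2) + 139.33(T − 25.2) = 0
2895.6 T = 116060
T = 116060/2895.6 ≈ 40.08 °C

T_f ≈ 40.1 °C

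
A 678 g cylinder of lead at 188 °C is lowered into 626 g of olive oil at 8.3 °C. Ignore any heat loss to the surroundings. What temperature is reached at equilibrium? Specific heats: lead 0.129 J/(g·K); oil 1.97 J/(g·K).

T_f ≈ 20.2 °C

Conservation of energy gives ΣQ = 0:
678×0.129×(T − 188) + 626×1.97×(T − 8.3) = 0
87.46(T − 188) + 1233.2(T − 8.3) = 0
1320.7 T = 26679
T = 26679/1320.7 ≈ 20.20 °C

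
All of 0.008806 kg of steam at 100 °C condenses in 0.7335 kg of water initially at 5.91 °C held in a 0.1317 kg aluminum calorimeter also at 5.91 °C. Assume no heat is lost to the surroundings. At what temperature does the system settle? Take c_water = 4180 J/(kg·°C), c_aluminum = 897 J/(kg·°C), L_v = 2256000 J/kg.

Taking heat into each body as positive, Σ m c ΔT = 0:
condense steam: −0.008806·2256000 = −19866; condensate cools 100→T: 0.008806·4180·(T − 100) = 36.81(T − 100); water warms: 0.7335·4180·(T − 5.91) = 3066(T − 5.91); cup: 118.13(T − 5.91)
3221 T = 19866 + 3680.9 + 18818 = 42366
T ≈ 13.15 °C, under the boiling point, so the assumption holds.

T_f ≈ 13.2 °C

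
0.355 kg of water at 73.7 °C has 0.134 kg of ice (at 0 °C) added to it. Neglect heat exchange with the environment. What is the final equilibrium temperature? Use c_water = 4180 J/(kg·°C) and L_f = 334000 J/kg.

T_f ≈ 31.6 °C

Conservation of energy gives ΣQ = 0:
latent heat to melt: 0.134·334000 = 44756
  warm the meltwater: 560.12 T
  water cools: 0.355·4180·(T − 73.7) = 1483.9(T − 73.7)
2044 T = 109363 − 44756 = 64607
T ≈ 31.61 °C. Since T > 0 °C, the all-ice-melts assumption holds.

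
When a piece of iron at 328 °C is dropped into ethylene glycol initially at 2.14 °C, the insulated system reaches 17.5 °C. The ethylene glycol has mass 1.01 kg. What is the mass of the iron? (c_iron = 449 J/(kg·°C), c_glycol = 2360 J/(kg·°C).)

m ≈ 0.263 kg

Conservation of energy gives ΣQ = 0:
m·449·(17.5 − 328) + 1.01·2360·(17.5 − 2.14) = 0
-139414 m = -36612
m = -36612/-139414 ≈ 0.2626 kg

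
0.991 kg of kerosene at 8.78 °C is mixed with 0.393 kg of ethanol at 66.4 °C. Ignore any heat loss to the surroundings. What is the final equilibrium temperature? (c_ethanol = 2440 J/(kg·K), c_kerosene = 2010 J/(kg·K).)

T_f ≈ 27.5 °C

Taking heat into each body as positive, Σ m c ΔT = 0:
0.393×2440×(T − 66.4) + 0.991×2010×(T − 8.78) = 0
958.92(T − 66.4) + 1991.9(T − 8.78) = 0
(958.92 + 1991.9) T = 958.92×66.4 + 1991.9×8.78
T = 81161/2950.8 ≈ 27.50 °C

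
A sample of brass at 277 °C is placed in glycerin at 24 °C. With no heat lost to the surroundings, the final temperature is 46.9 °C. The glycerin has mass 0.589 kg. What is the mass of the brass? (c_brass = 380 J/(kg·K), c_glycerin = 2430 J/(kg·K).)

Heat lost by the brass = heat gained by the glycerin:
m×380×(277 − 46.9) = 0.589×2430×(46.9 − 24)
87438 m = 32776  ⇒  m ≈ 0.3748 kg

m ≈ 0.375 kg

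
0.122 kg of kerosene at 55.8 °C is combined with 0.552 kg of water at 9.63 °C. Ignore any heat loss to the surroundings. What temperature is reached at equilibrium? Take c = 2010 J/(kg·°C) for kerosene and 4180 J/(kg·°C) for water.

|Q_kerosene| = |Q_water|:
0.122×2010×(55.8 − T) = 0.552×4180×(T − 9.63)
245.22(55.8 − T) = 2307.4(T − 9.63)
2552.6 T = 35903  ⇒  T ≈ 14.07 °C

T_f ≈ 14.1 °C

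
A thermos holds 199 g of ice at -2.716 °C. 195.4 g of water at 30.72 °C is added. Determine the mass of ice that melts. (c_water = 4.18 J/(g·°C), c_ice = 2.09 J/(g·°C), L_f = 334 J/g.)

m_melted ≈ 71.7 g

Water can give up m c ΔT = 195.4·4.18·30.72 = 25091 J before reaching 0 °C.
Warming the ice to 0 °C takes 199·2.09·2.716 = 1129.6 J, leaving 23962 J for melting.
Fully melting the ice requires m_ice L_f = 199·334 = 66466 J.
Since 23962 < 66466 J, not all the ice melts; equilibrium is at 0 °C.
m_melt = 23962 / L_f = 71.74 g.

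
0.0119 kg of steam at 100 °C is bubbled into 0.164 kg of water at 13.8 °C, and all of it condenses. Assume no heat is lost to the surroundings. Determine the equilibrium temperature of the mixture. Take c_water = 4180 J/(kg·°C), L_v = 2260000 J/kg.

Let T be the final temperature. ΣQ_i = 0:
steam→water at 100 °C releases m L_v = 0.0119×2260000 = 26894; condensate cools 100→T: 0.0119×4180×(T − 100) = 49.74(T − 100); original water: 685.52(T − 13.8)
735.26 T = 26894 + 4974.2 + 9460.2 = 41328
T ≈ 56.21 °C, under the boiling point, so the assumption holds.

T_f ≈ 56.2 °C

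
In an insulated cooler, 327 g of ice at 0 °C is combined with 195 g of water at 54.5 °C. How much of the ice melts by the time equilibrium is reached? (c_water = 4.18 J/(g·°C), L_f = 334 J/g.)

m_melted ≈ 133 g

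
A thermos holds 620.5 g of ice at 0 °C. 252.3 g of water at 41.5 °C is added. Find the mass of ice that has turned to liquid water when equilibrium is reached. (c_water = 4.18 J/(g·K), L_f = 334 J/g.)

m_melted ≈ 131 g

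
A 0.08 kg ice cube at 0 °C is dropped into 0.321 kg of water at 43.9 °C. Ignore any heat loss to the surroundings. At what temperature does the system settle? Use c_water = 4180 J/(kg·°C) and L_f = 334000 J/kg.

T_f ≈ 19.2 °C

Sum of m c ΔT and latent-heat terms is zero:
melt ice: 0.08·334000 = 26720; warm the meltwater: 334.4 T; water: 1341.8(T − 43.9)
1676.2 T = 58904 − 26720 = 32184
T ≈ 19.20 °C. Since T > 0 °C, the all-ice-melts assumption holds.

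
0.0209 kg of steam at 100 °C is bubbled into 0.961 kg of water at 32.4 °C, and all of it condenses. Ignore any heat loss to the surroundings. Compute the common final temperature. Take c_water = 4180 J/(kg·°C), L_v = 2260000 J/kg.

T_f ≈ 45.3 °C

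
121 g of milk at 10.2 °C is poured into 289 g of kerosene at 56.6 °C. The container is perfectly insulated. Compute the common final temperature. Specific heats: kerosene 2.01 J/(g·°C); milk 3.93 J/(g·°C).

T_f ≈ 35.7 °C

Taking heat into each body as positive, Σ m c ΔT = 0:
289*2.01*(T − 56.6) + 121*3.93*(T − 10.2) = 0
1056.4 T = 37729
T ≈ 35.71 °C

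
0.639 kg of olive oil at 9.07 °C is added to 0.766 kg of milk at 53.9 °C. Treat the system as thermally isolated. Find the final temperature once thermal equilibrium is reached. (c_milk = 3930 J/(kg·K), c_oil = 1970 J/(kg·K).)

Setting the total heat transfer to zero:
0.766·3930·(T − 53.9) + 0.639·1970·(T − 9.07) = 0
3010.4(T − 53.9) + 1258.8(T − 9.07) = 0
4269.2 T = 173677
T = 173677 / 4269.2 = 40.7 °C

T_f ≈ 40.7 °C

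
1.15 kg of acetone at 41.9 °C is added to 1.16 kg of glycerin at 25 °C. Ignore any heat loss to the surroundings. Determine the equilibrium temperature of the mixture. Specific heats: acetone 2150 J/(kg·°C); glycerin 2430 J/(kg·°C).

Conservation of energy gives ΣQ = 0:
1.15*2150*(T − 41.9) + 1.16*2430*(T − 25) = 0
2472.5(T − 41.9) + 2818.8(T − 25) = 0
(2472.5 + 2818.8) T = 2472.5*41.9 + 2818.8*25
T = 174068 / 5291.3 = 32.9 °C

T_f ≈ 32.9 °C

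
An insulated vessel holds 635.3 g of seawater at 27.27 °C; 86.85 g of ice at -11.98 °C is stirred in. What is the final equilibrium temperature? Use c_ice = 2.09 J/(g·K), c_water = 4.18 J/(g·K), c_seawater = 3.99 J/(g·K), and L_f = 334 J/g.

T_f ≈ 13.1 °C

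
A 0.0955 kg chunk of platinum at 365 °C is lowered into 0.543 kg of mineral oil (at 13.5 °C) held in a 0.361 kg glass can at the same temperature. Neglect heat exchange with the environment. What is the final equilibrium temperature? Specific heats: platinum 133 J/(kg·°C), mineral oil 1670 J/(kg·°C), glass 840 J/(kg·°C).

T_f ≈ 17.2 °C

With ΣQ=0 the equilibrium temperature is the m·c-weighted mean:
T_f = (12.7×365 + 906.81×13.5 + 303.24×13.5) / (12.7 + 906.81 + 303.24)
    = 20972 / 1222.8 ≈ 17.15 °C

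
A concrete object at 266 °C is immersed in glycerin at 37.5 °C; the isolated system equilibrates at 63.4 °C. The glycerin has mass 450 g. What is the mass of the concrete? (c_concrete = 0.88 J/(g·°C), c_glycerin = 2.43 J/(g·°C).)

|Q_concrete| = |Q_glycerin|:
m×0.88×(266 − 63.4) = 450×2.43×(63.4 − 37.5)
178.29 m = 28322  ⇒  m ≈ 158.9 g

m ≈ 159 g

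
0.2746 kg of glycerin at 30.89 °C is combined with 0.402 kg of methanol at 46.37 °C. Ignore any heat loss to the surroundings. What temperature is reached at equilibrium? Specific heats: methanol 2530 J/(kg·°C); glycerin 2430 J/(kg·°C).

Let T be the final temperature. ΣQ_i = 0:
0.402×2530×(T − 46.37) + 0.2746×2430×(T − 30.89) = 0
(1017.1 + 667.28) T = 1017.1×46.37 + 667.28×30.89
T ≈ 40.24 °C

T_f ≈ 40.2 °C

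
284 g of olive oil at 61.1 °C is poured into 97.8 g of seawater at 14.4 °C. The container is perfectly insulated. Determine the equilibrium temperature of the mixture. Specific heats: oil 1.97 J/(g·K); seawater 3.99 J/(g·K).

T_f ≈ 41.9 °C

T_f = Σ m_i c_i T_i / Σ m_i c_i:
T_f = (559.48·61.1 + 390.22·14.4) / (559.48 + 390.22)
    = 39803 / 949.7 ≈ 41.91 °C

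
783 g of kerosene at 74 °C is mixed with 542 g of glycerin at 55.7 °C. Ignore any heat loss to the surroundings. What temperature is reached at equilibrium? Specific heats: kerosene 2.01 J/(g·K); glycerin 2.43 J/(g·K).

T_f ≈ 65.7 °C

Heat lost by the kerosene equals heat gained by the glycerin:
783×2.01×(74 − T) = 542×2.43×(T − 55.7)
1573.8(74 − T) = 1317.1(T − 55.7)
2890.9 T = 189824  ⇒  T ≈ 65.66 °C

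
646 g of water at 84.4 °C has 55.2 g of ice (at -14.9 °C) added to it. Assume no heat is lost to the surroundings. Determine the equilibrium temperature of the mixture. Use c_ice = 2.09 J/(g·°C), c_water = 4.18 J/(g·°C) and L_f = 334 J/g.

T_f ≈ 70.9 °C

Net heat exchanged in the isolated system is zero:
ice -14.9→0 °C: 55.2×2.09×14.9 = 1719
  fusion: m_ice L_f = 55.2×334 = 18437
  warm the meltwater: 230.74 T
  water cools: 646×4.18×(T − 84.4) = 2700.3(T − 84.4)
2931 T = 227904 − 20156 = 207748
T ≈ 70.88 °C. Since T > 0 °C, the all-ice-melts assumption holds.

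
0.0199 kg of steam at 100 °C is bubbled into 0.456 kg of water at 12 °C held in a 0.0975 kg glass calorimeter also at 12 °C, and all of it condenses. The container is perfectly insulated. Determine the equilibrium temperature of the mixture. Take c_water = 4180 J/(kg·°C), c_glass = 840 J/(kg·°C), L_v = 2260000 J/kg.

T_f ≈ 37.2 °C

Energy conservation, ΣQ = 0:
condense steam: −0.0199·2260000 = −44974
  condensate cools 100→T: 0.0199·4180·(T − 100) = 83.18(T − 100)
  original water: 1906.1(T − 12)
  cup: 81.9(T − 12)
2071.2 T = 44974 + 8318.2 + 23856 = 77148
T ≈ 37.25 °C — below 100 °C, confirming all the steam condensed.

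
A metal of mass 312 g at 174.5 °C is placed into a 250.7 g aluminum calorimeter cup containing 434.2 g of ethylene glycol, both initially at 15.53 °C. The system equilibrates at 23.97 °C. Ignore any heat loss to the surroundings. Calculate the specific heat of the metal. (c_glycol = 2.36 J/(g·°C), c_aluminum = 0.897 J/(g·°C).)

Setting the total heat transfer to zero:
312·c·(23.97 − 174.5) + 434.2·2.36·(23.97 − 15.53) + 250.7·0.897·(23.97 − 15.53) = 0
-46965 c = -10547
c = -10547/-46965 ≈ 0.2246 J/(g·°C)

c ≈ 0.225 J/(g·°C)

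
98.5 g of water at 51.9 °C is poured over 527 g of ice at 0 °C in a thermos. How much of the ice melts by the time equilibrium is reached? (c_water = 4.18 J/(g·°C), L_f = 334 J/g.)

Water can give up m c ΔT = 98.5×4.18×51.9 = 21369 J before reaching 0 °C.
Fully melting the ice requires m_ice L_f = 527×334 = 176018 J.
21369 J < 176018 J, so only part of the ice melts and the system sits at 0 °C.
m_melt = 21369 / L_f = 63.98 g.

m_melted ≈ 64 g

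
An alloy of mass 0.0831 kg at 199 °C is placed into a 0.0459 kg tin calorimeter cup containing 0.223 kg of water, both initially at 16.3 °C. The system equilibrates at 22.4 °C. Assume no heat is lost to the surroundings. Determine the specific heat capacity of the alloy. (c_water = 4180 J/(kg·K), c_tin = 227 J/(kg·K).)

c ≈ 392 J/(kg·K)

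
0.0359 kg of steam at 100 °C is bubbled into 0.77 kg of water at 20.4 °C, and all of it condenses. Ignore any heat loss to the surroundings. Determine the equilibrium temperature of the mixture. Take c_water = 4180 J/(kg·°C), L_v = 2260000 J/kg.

T_f ≈ 48.0 °C

Setting the total heat transfer to zero:
steam→water at 100 °C releases m L_v = 0.0359·2260000 = 81134; condensate cools 100→T: 0.0359·4180·(T − 100) = 150.06(T − 100); water warms: 0.77·4180·(T − 20.4) = 3218.6(T − 20.4)
3368.7 T = 81134 + 15006 + 65659 = 161800
T ≈ 48.03 °C, under the boiling point, so the assumption holds.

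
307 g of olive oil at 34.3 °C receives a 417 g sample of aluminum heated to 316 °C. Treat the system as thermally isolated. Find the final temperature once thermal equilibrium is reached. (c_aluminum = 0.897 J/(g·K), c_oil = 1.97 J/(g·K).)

Let T be the final temperature. ΣQ_i = 0:
417·0.897·(T − 316) + 307·1.97·(T − 34.3) = 0
(374.05 + 604.79) T = 374.05·316 + 604.79·34.3
T = 138944 / 978.84 = 142 °C

T_f ≈ 141.9 °C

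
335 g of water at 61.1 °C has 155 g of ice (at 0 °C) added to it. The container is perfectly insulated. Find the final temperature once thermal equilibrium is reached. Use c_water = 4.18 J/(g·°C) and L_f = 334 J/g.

Conservation of energy gives ΣQ = 0:
fusion: m_ice L_f = 155×334 = 51770
  meltwater 0→T: 155×4.18×T = 647.9 T
  water: 1400.3(T − 61.1)
2048.2 T = 85558 − 51770 = 33788
T ≈ 16.50 °C — above 0 °C, consistent with complete melting.

T_f ≈ 16.5 °C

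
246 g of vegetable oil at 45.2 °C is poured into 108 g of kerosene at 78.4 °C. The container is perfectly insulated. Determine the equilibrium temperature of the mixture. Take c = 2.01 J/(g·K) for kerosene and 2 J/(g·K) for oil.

T_f ≈ 55.4 °C

Set heat shed by the hot body equal to heat absorbed by the cold body:
108×2.01×(78.4 − T) = 246×2×(T − 45.2)
217.08(78.4 − T) = 492(T − 45.2)
709.08 T = 39257  ⇒  T ≈ 55.36 °C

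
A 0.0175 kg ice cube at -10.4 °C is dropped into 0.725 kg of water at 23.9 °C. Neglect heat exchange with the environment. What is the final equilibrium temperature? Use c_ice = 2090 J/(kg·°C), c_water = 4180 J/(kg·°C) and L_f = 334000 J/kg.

Energy balance with sensible and latent terms:
ice -10.4→0 °C: 0.0175×2090×10.4 = 380.38; melt ice: 0.0175×334000 = 5845; warm the meltwater: 73.15 T; water: 3030.5(T − 23.9)
3103.7 T = 72429 − 6225.4 = 66204
T ≈ 21.33 °C. Since T > 0 °C, the all-ice-melts assumption holds.

T_f ≈ 21.3 °C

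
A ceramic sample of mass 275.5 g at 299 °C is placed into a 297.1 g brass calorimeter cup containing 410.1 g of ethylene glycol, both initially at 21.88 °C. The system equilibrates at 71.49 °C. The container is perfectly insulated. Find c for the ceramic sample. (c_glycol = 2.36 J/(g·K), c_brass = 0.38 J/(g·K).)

c ≈ 0.855 J/(g·K)

Let T be the final temperature. ΣQ_i = 0:
275.5·c·(71.49 − 299) + 410.1·2.36·(71.49 − 21.88) + 297.1·0.38·(71.49 − 21.88) = 0
-62679 c = -53615
c = -53615/-62679 ≈ 0.8554 J/(g·K)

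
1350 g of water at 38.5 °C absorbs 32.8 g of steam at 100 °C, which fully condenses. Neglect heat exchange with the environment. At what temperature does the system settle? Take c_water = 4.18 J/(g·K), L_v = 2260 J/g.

T_f ≈ 52.8 °C

Energy conservation, ΣQ = 0:
steam→water at 100 °C releases m L_v = 32.8×2260 = 74128; condensate cools 100→T: 32.8×4.18×(T − 100) = 137.1(T − 100); water warms: 1350×4.18×(T − 38.5) = 5643(T − 38.5)
5780.1 T = 74128 + 13710 + 217256 = 305094
T ≈ 52.78 °C — below 100 °C, confirming all the steam condensed.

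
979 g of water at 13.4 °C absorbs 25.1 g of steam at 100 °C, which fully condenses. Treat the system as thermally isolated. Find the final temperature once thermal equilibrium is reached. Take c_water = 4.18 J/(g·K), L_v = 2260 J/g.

Net heat exchanged in the isolated system is zero:
steam→water at 100 °C releases m L_v = 25.1×2260 = 56726
  condensate cools 100→T: 25.1×4.18×(T − 100) = 104.92(T − 100)
  water warms: 979×4.18×(T − 13.4) = 4092.2(T − 13.4)
4197.1 T = 56726 + 10492 + 54836 = 122054
T ≈ 29.08 °C — below 100 °C, confirming all the steam condensed.

T_f ≈ 29.1 °C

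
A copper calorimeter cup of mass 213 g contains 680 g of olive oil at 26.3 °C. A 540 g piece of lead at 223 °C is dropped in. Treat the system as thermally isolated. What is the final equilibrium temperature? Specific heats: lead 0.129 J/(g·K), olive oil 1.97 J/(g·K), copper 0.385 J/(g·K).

T_f ≈ 35.5 °C

With ΣQ=0 the equilibrium temperature is the m·c-weighted mean:
T_f = (69.66*223 + 1339.6*26.3 + 82*26.3) / (69.66 + 1339.6 + 82)
    = 52922 / 1491.3 ≈ 35.49 °C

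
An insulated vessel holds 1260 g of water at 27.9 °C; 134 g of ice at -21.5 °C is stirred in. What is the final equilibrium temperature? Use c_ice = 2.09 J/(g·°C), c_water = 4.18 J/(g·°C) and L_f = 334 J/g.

T_f ≈ 16.5 °C

Sum of m c ΔT and latent-heat terms is zero:
ice -21.5→0 °C: 134×2.09×21.5 = 6021.3; melt ice: 134×334 = 44756; meltwater 0→T: 134×4.18×T = 560.12 T; water: 5266.8(T − 27.9)
5826.9 T = 146944 − 50777 = 96166
T ≈ 16.50 °C (positive, so assuming full melt was valid).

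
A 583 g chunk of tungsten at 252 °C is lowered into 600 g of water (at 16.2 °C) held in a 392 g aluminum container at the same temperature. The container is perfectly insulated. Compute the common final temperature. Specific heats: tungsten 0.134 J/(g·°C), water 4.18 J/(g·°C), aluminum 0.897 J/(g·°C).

Taking heat into each body as positive, Σ m c ΔT = 0:
583*0.134*(T − 252) + 600*4.18*(T − 16.2) + 392*0.897*(T − 16.2) = 0
2937.7 T = 66013
T = 66013 / 2937.7 = 22.5 °C

T_f ≈ 22.5 °C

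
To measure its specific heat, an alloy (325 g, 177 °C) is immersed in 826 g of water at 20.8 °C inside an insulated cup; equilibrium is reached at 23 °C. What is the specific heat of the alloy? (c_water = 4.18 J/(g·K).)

Taking heat into each body as positive, Σ m c ΔT = 0:
325×c×(23 − 177) + 826×4.18×(23 − 20.8) = 0
-50050 c = -7595.9
c = -7595.9/-50050 ≈ 0.1518 J/(g·K)

c ≈ 0.152 J/(g·K)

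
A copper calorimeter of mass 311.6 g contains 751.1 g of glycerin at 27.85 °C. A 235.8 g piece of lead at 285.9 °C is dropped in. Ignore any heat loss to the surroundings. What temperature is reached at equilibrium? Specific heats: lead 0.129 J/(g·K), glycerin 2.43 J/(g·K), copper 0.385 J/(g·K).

T_f ≈ 31.8 °C

Taking heat into each body as positive, Σ m c ΔT = 0:
235.8·0.129·(T − 285.9) + 751.1·2.43·(T − 27.85) + 311.6·0.385·(T − 27.85) = 0
30.42(T − 285.9) + 1825.2(T − 27.85) + 119.97(T − 27.85) = 0
(30.42 + 1825.2 + 119.97) T = 30.42·285.9 + 1825.2·27.85 + 119.97·27.85
T ≈ 31.82 °C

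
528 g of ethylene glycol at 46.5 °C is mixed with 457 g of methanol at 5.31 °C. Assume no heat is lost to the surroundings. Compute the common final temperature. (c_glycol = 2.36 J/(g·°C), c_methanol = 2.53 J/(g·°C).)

T_f ≈ 26.7 °C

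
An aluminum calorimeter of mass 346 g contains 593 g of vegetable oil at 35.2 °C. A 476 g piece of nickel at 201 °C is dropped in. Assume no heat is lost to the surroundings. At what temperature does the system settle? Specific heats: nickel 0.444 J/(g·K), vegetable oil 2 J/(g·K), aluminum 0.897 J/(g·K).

T_f = Σ m_i c_i T_i / Σ m_i c_i:
T_f = (211.34×201 + 1186×35.2 + 310.36×35.2) / (211.34 + 1186 + 310.36)
    = 95152 / 1707.7 ≈ 55.72 °C

T_f ≈ 55.7 °C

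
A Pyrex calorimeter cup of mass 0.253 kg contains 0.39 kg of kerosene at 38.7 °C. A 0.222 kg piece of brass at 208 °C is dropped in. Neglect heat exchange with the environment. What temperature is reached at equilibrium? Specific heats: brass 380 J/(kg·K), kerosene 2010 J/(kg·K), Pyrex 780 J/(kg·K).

T_f ≈ 52.1 °C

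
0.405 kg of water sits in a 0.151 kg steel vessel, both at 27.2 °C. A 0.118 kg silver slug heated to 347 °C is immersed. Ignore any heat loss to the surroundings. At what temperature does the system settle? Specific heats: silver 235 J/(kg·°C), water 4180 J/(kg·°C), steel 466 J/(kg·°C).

Net heat exchanged in the isolated system is zero:
0.118*235*(T − 347) + 0.405*4180*(T − 27.2) + 0.151*466*(T − 27.2) = 0
27.73(T − 347) + 1692.9(T − 27.2) + 70.37(T − 27.2) = 0
1791 T = 57583
T ≈ 32.15 °C

T_f ≈ 32.2 °C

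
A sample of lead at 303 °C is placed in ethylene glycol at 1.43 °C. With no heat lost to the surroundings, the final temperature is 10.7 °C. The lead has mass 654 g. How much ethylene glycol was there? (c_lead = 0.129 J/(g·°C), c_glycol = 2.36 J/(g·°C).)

m ≈ 1130 g

|Q_lead| = |Q_glycol|:
654×0.129×(303 − 10.7) = m×2.36×(10.7 − 1.43)
21.88 m = 24660  ⇒  m ≈ 1127 g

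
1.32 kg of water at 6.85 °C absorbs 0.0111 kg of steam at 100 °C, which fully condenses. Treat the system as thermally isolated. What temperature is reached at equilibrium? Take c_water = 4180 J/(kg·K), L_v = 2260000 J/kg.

Heat gained plus heat lost sum to zero:
steam→water at 100 °C releases m L_v = 0.0111×2260000 = 25086; condensate cools 100→T: 0.0111×4180×(T − 100) = 46.4(T − 100); original water: 5517.6(T − 6.85)
5564 T = 25086 + 4639.8 + 37796 = 67521
T ≈ 12.14 °C — below 100 °C, confirming all the steam condensed.

T_f ≈ 12.1 °C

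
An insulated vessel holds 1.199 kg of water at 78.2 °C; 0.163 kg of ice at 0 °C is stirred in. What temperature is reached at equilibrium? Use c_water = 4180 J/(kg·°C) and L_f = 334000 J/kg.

Setting the total heat transfer to zero:
fusion: m_ice L_f = 0.163·334000 = 54442
  warm the meltwater: 681.34 T
  water: 5011.8(T − 78.2)
5693.2 T = 391924 − 54442 = 337482
T ≈ 59.28 °C — above 0 °C, consistent with complete melting.

T_f ≈ 59.3 °C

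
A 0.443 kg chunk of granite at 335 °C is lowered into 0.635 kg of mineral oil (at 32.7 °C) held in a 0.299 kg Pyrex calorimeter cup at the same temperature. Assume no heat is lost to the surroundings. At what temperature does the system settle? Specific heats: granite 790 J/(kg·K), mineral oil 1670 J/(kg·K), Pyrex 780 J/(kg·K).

T_f ≈ 97.1 °C

Let T be the final temperature. ΣQ_i = 0:
0.443×790×(T − 335) + 0.635×1670×(T − 32.7) + 0.299×780×(T − 32.7) = 0
349.97(T − 335) + 1060.5(T − 32.7) + 233.22(T − 32.7) = 0
(349.97 + 1060.5 + 233.22) T = 349.97×335 + 1060.5×32.7 + 233.22×32.7
T ≈ 97.07 °C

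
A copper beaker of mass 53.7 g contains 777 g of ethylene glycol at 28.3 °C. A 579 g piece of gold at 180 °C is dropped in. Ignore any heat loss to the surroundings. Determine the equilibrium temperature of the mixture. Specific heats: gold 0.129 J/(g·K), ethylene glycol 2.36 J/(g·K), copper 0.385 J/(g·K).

T_f ≈ 34.2 °C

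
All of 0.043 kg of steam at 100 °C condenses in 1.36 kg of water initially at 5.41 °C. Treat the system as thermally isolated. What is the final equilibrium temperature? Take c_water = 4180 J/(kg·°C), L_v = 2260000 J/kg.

T_f ≈ 24.9 °C

Conservation of energy gives ΣQ = 0:
condense steam: −0.043·2260000 = −97180
  condensate cools 100→T: 0.043·4180·(T − 100) = 179.74(T − 100)
  original water: 5684.8(T − 5.41)
5864.5 T = 97180 + 17974 + 30755 = 145909
T ≈ 24.88 °C (< 100 °C, so full condensation is consistent).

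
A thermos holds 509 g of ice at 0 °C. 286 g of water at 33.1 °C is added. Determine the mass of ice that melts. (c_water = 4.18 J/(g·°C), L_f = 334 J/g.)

Heat available from the water dropping to 0 °C: 286·4.18·33.1 = 39570 J.
Fully melting the ice requires m_ice L_f = 509·334 = 170006 J.
39570 J < 170006 J, so only part of the ice melts and the system sits at 0 °C.
m_melt = 39570 / L_f = 118.5 g.

m_melted ≈ 118 g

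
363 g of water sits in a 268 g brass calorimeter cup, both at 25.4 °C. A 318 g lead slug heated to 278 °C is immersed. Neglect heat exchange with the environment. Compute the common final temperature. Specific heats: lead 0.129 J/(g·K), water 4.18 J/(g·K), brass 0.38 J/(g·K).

T_f ≈ 31.6 °C

Net heat exchanged in the isolated system is zero:
318×0.129×(T − 278) + 363×4.18×(T − 25.4) + 268×0.38×(T − 25.4) = 0
41.02(T − 278) + 1517.3(T − 25.4) + 101.84(T − 25.4) = 0
(41.02 + 1517.3 + 101.84) T = 41.02×278 + 1517.3×25.4 + 101.84×25.4
T ≈ 31.64 °C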